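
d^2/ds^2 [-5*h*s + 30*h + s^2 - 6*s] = 2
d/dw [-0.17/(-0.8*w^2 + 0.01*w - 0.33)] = (0.0017 - 0.272*w)/(0.8*w^2 - 0.01*w + 0.33)^2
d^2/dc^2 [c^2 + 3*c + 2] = 2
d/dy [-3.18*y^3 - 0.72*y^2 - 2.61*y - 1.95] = -9.54*y^2 - 1.44*y - 2.61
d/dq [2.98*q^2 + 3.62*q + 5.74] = 5.96*q + 3.62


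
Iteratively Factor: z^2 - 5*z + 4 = (z - 1)*(z - 4)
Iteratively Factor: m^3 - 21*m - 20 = (m + 1)*(m^2 - m - 20) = (m + 1)*(m + 4)*(m - 5)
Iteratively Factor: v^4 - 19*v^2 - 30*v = (v + 3)*(v^3 - 3*v^2 - 10*v) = (v - 5)*(v + 3)*(v^2 + 2*v) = (v - 5)*(v + 2)*(v + 3)*(v)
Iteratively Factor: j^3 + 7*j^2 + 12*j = (j)*(j^2 + 7*j + 12) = j*(j + 3)*(j + 4)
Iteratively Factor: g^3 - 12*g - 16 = (g + 2)*(g^2 - 2*g - 8) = (g - 4)*(g + 2)*(g + 2)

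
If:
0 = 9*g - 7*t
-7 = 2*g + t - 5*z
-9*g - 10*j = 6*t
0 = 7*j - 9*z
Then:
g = -98/137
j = 819/685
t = -126/137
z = 637/685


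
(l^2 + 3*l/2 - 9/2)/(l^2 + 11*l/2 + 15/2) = (2*l - 3)/(2*l + 5)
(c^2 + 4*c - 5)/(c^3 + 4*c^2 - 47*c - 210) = (c - 1)/(c^2 - c - 42)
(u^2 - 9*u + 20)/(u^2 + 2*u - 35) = (u - 4)/(u + 7)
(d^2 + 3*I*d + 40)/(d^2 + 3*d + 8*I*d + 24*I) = (d - 5*I)/(d + 3)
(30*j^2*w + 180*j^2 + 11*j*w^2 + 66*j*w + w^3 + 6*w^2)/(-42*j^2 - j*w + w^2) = (5*j*w + 30*j + w^2 + 6*w)/(-7*j + w)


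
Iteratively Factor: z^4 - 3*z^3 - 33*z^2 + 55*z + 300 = (z - 5)*(z^3 + 2*z^2 - 23*z - 60) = (z - 5)*(z + 4)*(z^2 - 2*z - 15) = (z - 5)*(z + 3)*(z + 4)*(z - 5)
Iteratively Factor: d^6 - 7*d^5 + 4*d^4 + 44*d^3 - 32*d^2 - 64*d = (d)*(d^5 - 7*d^4 + 4*d^3 + 44*d^2 - 32*d - 64) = d*(d + 1)*(d^4 - 8*d^3 + 12*d^2 + 32*d - 64) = d*(d - 4)*(d + 1)*(d^3 - 4*d^2 - 4*d + 16) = d*(d - 4)*(d + 1)*(d + 2)*(d^2 - 6*d + 8) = d*(d - 4)*(d - 2)*(d + 1)*(d + 2)*(d - 4)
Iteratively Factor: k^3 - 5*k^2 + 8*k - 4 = (k - 1)*(k^2 - 4*k + 4) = (k - 2)*(k - 1)*(k - 2)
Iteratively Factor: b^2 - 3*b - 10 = (b - 5)*(b + 2)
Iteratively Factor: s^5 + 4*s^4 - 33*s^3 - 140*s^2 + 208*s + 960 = (s + 4)*(s^4 - 33*s^2 - 8*s + 240) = (s - 5)*(s + 4)*(s^3 + 5*s^2 - 8*s - 48) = (s - 5)*(s + 4)^2*(s^2 + s - 12) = (s - 5)*(s - 3)*(s + 4)^2*(s + 4)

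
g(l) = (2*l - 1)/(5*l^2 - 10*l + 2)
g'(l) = (10 - 10*l)*(2*l - 1)/(5*l^2 - 10*l + 2)^2 + 2/(5*l^2 - 10*l + 2) = 2*(-5*l^2 + 5*l - 3)/(25*l^4 - 100*l^3 + 120*l^2 - 40*l + 4)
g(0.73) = -0.17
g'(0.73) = -0.58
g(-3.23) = -0.09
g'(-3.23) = -0.02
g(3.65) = 0.20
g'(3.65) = -0.10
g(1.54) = -1.35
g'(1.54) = -6.02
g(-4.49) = -0.07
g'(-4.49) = -0.01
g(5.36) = 0.11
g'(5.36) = -0.03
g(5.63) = 0.10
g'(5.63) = -0.02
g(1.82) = 7.29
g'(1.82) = -159.67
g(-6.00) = -0.05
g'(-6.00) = -0.00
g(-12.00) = -0.03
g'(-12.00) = 0.00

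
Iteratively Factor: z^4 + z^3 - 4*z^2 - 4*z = (z)*(z^3 + z^2 - 4*z - 4) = z*(z - 2)*(z^2 + 3*z + 2) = z*(z - 2)*(z + 2)*(z + 1)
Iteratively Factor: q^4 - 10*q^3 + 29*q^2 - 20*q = (q)*(q^3 - 10*q^2 + 29*q - 20) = q*(q - 5)*(q^2 - 5*q + 4) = q*(q - 5)*(q - 1)*(q - 4)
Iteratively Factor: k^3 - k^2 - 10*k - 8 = (k + 1)*(k^2 - 2*k - 8) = (k + 1)*(k + 2)*(k - 4)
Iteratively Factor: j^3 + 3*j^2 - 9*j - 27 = (j + 3)*(j^2 - 9) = (j + 3)^2*(j - 3)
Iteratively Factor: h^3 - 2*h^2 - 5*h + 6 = (h + 2)*(h^2 - 4*h + 3) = (h - 3)*(h + 2)*(h - 1)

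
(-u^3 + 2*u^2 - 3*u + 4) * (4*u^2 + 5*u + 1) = -4*u^5 + 3*u^4 - 3*u^3 + 3*u^2 + 17*u + 4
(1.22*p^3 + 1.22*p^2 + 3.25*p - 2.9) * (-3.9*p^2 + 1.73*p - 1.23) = -4.758*p^5 - 2.6474*p^4 - 12.065*p^3 + 15.4319*p^2 - 9.0145*p + 3.567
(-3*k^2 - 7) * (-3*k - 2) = 9*k^3 + 6*k^2 + 21*k + 14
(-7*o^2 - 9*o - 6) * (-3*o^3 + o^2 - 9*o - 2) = 21*o^5 + 20*o^4 + 72*o^3 + 89*o^2 + 72*o + 12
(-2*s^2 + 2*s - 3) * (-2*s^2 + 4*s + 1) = 4*s^4 - 12*s^3 + 12*s^2 - 10*s - 3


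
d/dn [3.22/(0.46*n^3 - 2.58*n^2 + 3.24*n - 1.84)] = (-4.4436*n^2 + 16.6152*n - 10.4328)/(0.46*n^3 - 2.58*n^2 + 3.24*n - 1.84)^2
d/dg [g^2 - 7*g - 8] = 2*g - 7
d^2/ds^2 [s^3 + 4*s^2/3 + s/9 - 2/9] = 6*s + 8/3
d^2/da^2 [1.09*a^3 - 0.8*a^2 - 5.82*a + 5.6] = 6.54*a - 1.6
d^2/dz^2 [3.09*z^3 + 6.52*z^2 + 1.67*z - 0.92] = 18.54*z + 13.04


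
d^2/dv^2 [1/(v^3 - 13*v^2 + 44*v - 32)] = 2*((13 - 3*v)*(v^3 - 13*v^2 + 44*v - 32) + (3*v^2 - 26*v + 44)^2)/(v^3 - 13*v^2 + 44*v - 32)^3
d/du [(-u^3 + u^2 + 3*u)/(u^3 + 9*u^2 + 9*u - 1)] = (-10*u^4 - 24*u^3 - 15*u^2 - 2*u - 3)/(u^6 + 18*u^5 + 99*u^4 + 160*u^3 + 63*u^2 - 18*u + 1)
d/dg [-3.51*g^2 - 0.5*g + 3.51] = -7.02*g - 0.5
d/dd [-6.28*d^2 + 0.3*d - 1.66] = 0.3 - 12.56*d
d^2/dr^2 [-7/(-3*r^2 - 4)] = 42*(9*r^2 - 4)/(3*r^2 + 4)^3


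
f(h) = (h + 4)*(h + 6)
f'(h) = 2*h + 10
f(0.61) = 30.47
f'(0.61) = 11.22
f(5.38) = 106.74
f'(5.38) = 20.76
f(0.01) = 24.10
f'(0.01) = 10.02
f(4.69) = 92.90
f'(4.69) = 19.38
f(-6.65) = 1.72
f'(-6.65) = -3.30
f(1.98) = 47.72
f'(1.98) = 13.96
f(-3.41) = 1.53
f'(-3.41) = 3.18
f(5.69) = 113.28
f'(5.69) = 21.38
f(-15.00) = 99.00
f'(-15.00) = -20.00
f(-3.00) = 3.00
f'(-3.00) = 4.00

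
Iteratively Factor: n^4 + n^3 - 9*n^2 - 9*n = (n)*(n^3 + n^2 - 9*n - 9) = n*(n + 3)*(n^2 - 2*n - 3) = n*(n + 1)*(n + 3)*(n - 3)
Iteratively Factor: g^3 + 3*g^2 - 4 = (g - 1)*(g^2 + 4*g + 4) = (g - 1)*(g + 2)*(g + 2)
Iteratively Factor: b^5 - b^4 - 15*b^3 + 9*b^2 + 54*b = (b - 3)*(b^4 + 2*b^3 - 9*b^2 - 18*b) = (b - 3)^2*(b^3 + 5*b^2 + 6*b) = b*(b - 3)^2*(b^2 + 5*b + 6) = b*(b - 3)^2*(b + 2)*(b + 3)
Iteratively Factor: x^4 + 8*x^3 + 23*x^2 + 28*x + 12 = (x + 3)*(x^3 + 5*x^2 + 8*x + 4) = (x + 1)*(x + 3)*(x^2 + 4*x + 4) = (x + 1)*(x + 2)*(x + 3)*(x + 2)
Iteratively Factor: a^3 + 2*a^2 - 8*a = (a)*(a^2 + 2*a - 8) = a*(a + 4)*(a - 2)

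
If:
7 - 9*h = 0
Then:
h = 7/9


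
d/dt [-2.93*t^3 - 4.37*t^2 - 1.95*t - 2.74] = -8.79*t^2 - 8.74*t - 1.95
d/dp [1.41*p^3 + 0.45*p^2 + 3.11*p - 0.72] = 4.23*p^2 + 0.9*p + 3.11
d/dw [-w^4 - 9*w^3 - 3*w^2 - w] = -4*w^3 - 27*w^2 - 6*w - 1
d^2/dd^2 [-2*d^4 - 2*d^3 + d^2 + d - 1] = -24*d^2 - 12*d + 2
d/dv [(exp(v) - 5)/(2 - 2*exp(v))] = -1/(2*sinh(v/2)^2)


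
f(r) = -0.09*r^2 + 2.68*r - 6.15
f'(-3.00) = 3.22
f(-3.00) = -15.00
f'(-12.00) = 4.84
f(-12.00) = -51.27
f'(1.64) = 2.38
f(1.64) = -2.00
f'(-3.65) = 3.34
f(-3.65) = -17.13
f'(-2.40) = 3.11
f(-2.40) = -13.10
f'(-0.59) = 2.79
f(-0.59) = -7.76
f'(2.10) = 2.30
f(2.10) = -0.92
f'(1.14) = 2.47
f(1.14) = -3.21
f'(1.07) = 2.49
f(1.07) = -3.39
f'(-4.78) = 3.54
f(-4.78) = -21.02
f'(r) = 2.68 - 0.18*r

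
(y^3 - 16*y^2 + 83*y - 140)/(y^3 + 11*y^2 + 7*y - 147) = (y^3 - 16*y^2 + 83*y - 140)/(y^3 + 11*y^2 + 7*y - 147)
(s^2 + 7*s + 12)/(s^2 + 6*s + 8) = (s + 3)/(s + 2)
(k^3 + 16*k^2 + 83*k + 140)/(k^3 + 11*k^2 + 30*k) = (k^2 + 11*k + 28)/(k*(k + 6))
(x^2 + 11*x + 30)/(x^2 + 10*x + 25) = (x + 6)/(x + 5)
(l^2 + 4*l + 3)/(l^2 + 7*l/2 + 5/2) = 2*(l + 3)/(2*l + 5)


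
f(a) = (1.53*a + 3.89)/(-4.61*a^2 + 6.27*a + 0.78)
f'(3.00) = 0.31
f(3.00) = -0.39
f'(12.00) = 0.00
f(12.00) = -0.04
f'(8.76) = 0.01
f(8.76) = -0.06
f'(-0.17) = -165.60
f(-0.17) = -8.66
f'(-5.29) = -0.00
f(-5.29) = 0.03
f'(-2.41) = -0.04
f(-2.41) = -0.00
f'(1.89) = 4.74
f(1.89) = -1.77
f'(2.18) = 1.59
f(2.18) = -0.97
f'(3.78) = 0.12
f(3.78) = -0.23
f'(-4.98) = -0.00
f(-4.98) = 0.03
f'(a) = (1.53*a + 3.89)*(9.22*a - 6.27)/(-4.61*a^2 + 6.27*a + 0.78)^2 + 1.53/(-4.61*a^2 + 6.27*a + 0.78) = (7.0533*a^2 + 35.8658*a - 23.1969)/(21.2521*a^4 - 57.8094*a^3 + 32.1213*a^2 + 9.7812*a + 0.6084)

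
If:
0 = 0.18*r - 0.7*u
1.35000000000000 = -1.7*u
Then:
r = -3.09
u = -0.79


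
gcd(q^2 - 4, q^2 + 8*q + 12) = q + 2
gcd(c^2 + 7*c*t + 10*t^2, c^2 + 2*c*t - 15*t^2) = c + 5*t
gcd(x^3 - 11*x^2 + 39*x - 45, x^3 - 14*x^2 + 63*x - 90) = x^2 - 8*x + 15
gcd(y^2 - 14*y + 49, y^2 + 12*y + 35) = 1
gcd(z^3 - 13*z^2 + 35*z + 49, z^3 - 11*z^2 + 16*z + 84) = z - 7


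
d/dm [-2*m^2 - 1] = -4*m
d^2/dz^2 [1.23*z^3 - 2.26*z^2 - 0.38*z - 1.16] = 7.38*z - 4.52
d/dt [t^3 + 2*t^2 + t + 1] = 3*t^2 + 4*t + 1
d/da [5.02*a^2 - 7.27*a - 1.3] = 10.04*a - 7.27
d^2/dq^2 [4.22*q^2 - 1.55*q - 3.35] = 8.44000000000000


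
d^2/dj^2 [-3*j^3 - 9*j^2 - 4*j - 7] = -18*j - 18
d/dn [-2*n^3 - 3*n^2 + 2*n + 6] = -6*n^2 - 6*n + 2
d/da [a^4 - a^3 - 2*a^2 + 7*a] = 4*a^3 - 3*a^2 - 4*a + 7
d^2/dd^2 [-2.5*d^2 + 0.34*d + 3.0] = -5.00000000000000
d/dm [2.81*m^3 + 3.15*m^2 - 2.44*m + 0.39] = 8.43*m^2 + 6.3*m - 2.44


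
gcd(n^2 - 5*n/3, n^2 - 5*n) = n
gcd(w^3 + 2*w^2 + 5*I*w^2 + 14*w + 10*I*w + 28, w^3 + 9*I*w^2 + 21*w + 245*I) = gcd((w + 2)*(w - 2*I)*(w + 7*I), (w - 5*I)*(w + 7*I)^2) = w + 7*I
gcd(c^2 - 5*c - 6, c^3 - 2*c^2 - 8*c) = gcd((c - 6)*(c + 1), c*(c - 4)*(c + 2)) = 1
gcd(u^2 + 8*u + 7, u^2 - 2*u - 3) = u + 1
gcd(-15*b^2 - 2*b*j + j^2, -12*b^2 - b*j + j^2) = 3*b + j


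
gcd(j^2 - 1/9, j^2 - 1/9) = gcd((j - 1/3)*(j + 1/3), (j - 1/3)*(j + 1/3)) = j^2 - 1/9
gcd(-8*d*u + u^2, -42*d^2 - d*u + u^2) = 1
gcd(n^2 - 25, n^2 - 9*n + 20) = n - 5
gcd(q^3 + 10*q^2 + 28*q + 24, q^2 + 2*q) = q + 2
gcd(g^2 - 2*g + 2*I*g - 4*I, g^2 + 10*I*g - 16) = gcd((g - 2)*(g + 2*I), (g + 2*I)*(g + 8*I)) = g + 2*I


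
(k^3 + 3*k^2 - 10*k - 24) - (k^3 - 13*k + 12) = 3*k^2 + 3*k - 36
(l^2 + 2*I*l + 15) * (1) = l^2 + 2*I*l + 15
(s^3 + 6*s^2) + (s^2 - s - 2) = s^3 + 7*s^2 - s - 2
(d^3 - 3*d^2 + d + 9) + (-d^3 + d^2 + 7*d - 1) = -2*d^2 + 8*d + 8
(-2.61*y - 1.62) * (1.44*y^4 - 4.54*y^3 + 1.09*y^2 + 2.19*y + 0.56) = -3.7584*y^5 + 9.5166*y^4 + 4.5099*y^3 - 7.4817*y^2 - 5.0094*y - 0.9072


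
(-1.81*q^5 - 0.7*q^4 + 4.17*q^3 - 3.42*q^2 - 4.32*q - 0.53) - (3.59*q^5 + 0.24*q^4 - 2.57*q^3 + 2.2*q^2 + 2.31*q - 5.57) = -5.4*q^5 - 0.94*q^4 + 6.74*q^3 - 5.62*q^2 - 6.63*q + 5.04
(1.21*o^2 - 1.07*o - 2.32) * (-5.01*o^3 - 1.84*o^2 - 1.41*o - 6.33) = -6.0621*o^5 + 3.1343*o^4 + 11.8859*o^3 - 1.8818*o^2 + 10.0443*o + 14.6856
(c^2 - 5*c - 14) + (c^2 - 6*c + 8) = 2*c^2 - 11*c - 6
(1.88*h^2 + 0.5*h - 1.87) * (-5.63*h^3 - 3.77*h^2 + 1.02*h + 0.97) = -10.5844*h^5 - 9.9026*h^4 + 10.5607*h^3 + 9.3835*h^2 - 1.4224*h - 1.8139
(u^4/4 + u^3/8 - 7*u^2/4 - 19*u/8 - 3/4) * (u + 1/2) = u^5/4 + u^4/4 - 27*u^3/16 - 13*u^2/4 - 31*u/16 - 3/8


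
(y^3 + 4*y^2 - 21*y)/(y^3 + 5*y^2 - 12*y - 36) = y*(y + 7)/(y^2 + 8*y + 12)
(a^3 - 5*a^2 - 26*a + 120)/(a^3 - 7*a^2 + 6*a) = (a^2 + a - 20)/(a*(a - 1))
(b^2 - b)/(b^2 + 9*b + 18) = b*(b - 1)/(b^2 + 9*b + 18)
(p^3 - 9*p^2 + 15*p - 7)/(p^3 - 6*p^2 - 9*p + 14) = (p - 1)/(p + 2)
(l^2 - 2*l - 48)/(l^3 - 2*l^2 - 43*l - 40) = (l + 6)/(l^2 + 6*l + 5)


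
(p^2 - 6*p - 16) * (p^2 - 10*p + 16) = p^4 - 16*p^3 + 60*p^2 + 64*p - 256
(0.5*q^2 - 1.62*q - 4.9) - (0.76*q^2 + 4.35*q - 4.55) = -0.26*q^2 - 5.97*q - 0.350000000000001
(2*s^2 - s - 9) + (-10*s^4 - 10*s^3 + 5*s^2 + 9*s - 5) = -10*s^4 - 10*s^3 + 7*s^2 + 8*s - 14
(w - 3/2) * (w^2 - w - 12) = w^3 - 5*w^2/2 - 21*w/2 + 18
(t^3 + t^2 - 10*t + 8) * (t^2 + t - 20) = t^5 + 2*t^4 - 29*t^3 - 22*t^2 + 208*t - 160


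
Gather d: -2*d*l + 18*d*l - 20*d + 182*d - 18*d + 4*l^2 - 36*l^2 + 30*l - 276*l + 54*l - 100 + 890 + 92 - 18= d*(16*l + 144) - 32*l^2 - 192*l + 864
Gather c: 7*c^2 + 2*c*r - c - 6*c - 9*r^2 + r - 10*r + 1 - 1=7*c^2 + c*(2*r - 7) - 9*r^2 - 9*r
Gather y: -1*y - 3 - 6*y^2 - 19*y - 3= -6*y^2 - 20*y - 6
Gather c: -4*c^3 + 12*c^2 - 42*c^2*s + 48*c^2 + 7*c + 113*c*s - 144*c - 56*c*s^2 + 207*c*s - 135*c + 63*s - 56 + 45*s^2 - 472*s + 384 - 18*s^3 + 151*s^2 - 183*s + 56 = -4*c^3 + c^2*(60 - 42*s) + c*(-56*s^2 + 320*s - 272) - 18*s^3 + 196*s^2 - 592*s + 384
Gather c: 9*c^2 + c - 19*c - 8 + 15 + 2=9*c^2 - 18*c + 9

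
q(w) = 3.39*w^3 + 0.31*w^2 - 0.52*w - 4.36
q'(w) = 10.17*w^2 + 0.62*w - 0.52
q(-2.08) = -32.44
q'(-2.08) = 42.19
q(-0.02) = -4.35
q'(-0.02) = -0.53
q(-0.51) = -4.46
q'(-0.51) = 1.81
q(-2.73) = -69.60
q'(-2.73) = 73.58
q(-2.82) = -76.45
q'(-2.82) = 78.61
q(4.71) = 354.28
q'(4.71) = 228.01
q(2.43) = 44.85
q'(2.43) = 61.04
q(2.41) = 43.64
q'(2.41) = 60.04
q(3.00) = 88.40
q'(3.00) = 92.87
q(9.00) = 2487.38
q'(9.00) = 828.83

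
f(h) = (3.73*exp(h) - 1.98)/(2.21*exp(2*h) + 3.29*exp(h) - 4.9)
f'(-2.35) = -0.05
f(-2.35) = 0.36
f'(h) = (3.73*exp(h) - 1.98)*(-4.42*exp(2*h) - 3.29*exp(h))/(2.21*exp(2*h) + 3.29*exp(h) - 4.9)^2 + 3.73*exp(h)/(2.21*exp(2*h) + 3.29*exp(h) - 4.9) = (-8.2433*exp(2*h) + 8.7516*exp(h) - 11.7628)*exp(h)/(4.8841*exp(4*h) + 14.5418*exp(3*h) - 10.8339*exp(2*h) - 32.242*exp(h) + 24.01)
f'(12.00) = 0.00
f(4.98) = 0.01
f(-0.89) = 0.14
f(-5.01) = 0.40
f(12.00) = 0.00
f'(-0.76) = -0.53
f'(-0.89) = -0.39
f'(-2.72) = -0.03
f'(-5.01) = -0.00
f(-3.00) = 0.38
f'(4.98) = -0.01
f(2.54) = 0.12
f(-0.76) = 0.08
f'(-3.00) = -0.03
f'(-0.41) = -2.09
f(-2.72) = 0.37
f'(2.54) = -0.10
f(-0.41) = -0.28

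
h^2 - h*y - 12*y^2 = (h - 4*y)*(h + 3*y)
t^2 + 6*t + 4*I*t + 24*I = (t + 6)*(t + 4*I)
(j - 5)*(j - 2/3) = j^2 - 17*j/3 + 10/3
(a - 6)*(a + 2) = a^2 - 4*a - 12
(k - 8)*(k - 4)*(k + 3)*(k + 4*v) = k^4 + 4*k^3*v - 9*k^3 - 36*k^2*v - 4*k^2 - 16*k*v + 96*k + 384*v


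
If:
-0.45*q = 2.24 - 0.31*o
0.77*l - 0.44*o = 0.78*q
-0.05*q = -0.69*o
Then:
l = -5.52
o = -0.38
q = -5.24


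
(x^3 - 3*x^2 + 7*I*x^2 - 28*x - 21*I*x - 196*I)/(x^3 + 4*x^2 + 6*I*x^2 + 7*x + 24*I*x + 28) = (x - 7)/(x - I)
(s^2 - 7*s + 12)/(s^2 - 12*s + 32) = (s - 3)/(s - 8)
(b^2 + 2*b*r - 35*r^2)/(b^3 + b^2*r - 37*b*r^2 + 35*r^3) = 1/(b - r)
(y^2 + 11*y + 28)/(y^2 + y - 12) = (y + 7)/(y - 3)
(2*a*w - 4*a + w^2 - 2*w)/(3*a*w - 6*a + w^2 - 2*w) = (2*a + w)/(3*a + w)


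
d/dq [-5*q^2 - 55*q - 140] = -10*q - 55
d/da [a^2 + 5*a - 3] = 2*a + 5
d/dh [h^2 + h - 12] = 2*h + 1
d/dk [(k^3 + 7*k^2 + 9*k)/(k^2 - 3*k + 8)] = (k^4 - 6*k^3 - 6*k^2 + 112*k + 72)/(k^4 - 6*k^3 + 25*k^2 - 48*k + 64)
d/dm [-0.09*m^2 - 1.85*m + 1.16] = -0.18*m - 1.85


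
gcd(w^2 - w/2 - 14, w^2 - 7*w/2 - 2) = w - 4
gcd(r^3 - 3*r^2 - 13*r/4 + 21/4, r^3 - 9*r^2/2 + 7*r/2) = r^2 - 9*r/2 + 7/2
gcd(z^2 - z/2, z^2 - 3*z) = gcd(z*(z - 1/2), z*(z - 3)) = z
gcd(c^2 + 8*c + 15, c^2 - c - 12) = c + 3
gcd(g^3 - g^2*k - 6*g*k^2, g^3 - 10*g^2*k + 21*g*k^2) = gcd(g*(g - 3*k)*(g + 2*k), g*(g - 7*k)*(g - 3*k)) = g^2 - 3*g*k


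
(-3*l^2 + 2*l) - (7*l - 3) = -3*l^2 - 5*l + 3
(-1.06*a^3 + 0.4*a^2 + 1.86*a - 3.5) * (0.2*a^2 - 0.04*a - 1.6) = -0.212*a^5 + 0.1224*a^4 + 2.052*a^3 - 1.4144*a^2 - 2.836*a + 5.6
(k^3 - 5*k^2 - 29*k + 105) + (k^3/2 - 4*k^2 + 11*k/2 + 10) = 3*k^3/2 - 9*k^2 - 47*k/2 + 115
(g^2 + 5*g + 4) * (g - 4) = g^3 + g^2 - 16*g - 16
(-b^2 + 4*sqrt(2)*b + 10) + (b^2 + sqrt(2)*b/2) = 9*sqrt(2)*b/2 + 10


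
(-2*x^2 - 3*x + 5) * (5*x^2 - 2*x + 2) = -10*x^4 - 11*x^3 + 27*x^2 - 16*x + 10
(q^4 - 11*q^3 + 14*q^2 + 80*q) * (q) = q^5 - 11*q^4 + 14*q^3 + 80*q^2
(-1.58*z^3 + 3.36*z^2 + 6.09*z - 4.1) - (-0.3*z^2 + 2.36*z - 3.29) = -1.58*z^3 + 3.66*z^2 + 3.73*z - 0.81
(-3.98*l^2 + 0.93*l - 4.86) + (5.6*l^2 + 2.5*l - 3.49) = 1.62*l^2 + 3.43*l - 8.35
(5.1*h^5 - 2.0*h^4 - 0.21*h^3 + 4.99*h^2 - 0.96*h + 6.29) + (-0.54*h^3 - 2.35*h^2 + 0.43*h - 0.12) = 5.1*h^5 - 2.0*h^4 - 0.75*h^3 + 2.64*h^2 - 0.53*h + 6.17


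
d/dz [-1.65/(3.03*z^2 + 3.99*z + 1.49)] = (9.999*z + 6.5835)/(3.03*z^2 + 3.99*z + 1.49)^2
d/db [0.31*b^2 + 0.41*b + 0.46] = 0.62*b + 0.41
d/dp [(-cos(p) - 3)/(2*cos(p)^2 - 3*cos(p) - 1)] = (-12*cos(p) - cos(2*p) + 7)*sin(p)/(3*cos(p) - cos(2*p))^2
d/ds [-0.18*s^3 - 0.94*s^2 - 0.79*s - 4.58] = -0.54*s^2 - 1.88*s - 0.79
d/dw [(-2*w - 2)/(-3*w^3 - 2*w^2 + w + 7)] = 2*(3*w^3 + 2*w^2 - w - (w + 1)*(9*w^2 + 4*w - 1) - 7)/(3*w^3 + 2*w^2 - w - 7)^2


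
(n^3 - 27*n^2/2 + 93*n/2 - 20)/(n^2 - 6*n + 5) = (n^2 - 17*n/2 + 4)/(n - 1)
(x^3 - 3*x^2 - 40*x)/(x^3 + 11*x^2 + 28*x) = (x^2 - 3*x - 40)/(x^2 + 11*x + 28)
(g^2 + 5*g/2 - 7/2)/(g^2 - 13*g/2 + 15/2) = (2*g^2 + 5*g - 7)/(2*g^2 - 13*g + 15)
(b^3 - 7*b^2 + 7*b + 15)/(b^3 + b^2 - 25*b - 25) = (b - 3)/(b + 5)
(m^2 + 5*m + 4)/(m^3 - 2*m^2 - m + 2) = (m + 4)/(m^2 - 3*m + 2)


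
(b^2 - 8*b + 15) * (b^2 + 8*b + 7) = b^4 - 42*b^2 + 64*b + 105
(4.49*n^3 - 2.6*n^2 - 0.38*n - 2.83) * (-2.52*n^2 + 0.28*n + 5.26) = -11.3148*n^5 + 7.8092*n^4 + 23.847*n^3 - 6.6508*n^2 - 2.7912*n - 14.8858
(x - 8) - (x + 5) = -13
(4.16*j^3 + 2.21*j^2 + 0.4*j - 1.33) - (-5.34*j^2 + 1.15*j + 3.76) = 4.16*j^3 + 7.55*j^2 - 0.75*j - 5.09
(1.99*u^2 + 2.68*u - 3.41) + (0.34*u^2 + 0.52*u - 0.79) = 2.33*u^2 + 3.2*u - 4.2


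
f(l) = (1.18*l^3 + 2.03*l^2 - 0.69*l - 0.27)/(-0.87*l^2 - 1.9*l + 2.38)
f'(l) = (1.74*l + 1.9)*(1.18*l^3 + 2.03*l^2 - 0.69*l - 0.27)/(-0.87*l^2 - 1.9*l + 2.38)^2 + (3.54*l^2 + 4.06*l - 0.69)/(-0.87*l^2 - 1.9*l + 2.38)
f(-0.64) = 0.21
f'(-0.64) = -0.52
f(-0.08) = -0.08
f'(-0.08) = -0.45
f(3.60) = -5.00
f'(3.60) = -1.21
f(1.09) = -4.03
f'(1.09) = 10.14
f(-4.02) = 10.23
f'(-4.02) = 2.95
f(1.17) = -3.47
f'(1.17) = 4.61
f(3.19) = -4.51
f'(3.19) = -1.17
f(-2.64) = -4.51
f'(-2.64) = 19.08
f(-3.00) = -47.16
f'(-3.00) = 702.24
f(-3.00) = -47.16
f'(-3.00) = 702.24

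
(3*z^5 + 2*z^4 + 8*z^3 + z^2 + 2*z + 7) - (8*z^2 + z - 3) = 3*z^5 + 2*z^4 + 8*z^3 - 7*z^2 + z + 10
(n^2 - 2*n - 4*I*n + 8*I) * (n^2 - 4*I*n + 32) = n^4 - 2*n^3 - 8*I*n^3 + 16*n^2 + 16*I*n^2 - 32*n - 128*I*n + 256*I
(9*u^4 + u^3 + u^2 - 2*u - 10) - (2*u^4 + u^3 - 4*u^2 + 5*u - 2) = 7*u^4 + 5*u^2 - 7*u - 8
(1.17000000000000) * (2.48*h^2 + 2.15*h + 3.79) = 2.9016*h^2 + 2.5155*h + 4.4343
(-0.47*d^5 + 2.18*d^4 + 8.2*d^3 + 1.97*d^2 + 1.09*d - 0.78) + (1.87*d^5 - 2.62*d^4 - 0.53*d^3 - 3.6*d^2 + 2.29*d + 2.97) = 1.4*d^5 - 0.44*d^4 + 7.67*d^3 - 1.63*d^2 + 3.38*d + 2.19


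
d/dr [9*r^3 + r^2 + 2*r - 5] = 27*r^2 + 2*r + 2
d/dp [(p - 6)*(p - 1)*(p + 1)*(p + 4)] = 4*p^3 - 6*p^2 - 50*p + 2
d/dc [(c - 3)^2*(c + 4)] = (c - 3)*(3*c + 5)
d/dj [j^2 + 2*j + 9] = 2*j + 2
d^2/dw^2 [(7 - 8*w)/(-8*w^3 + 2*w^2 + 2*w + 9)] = 4*(768*w^5 - 1536*w^4 + 528*w^3 + 1854*w^2 - 1014*w - 23)/(512*w^9 - 384*w^8 - 288*w^7 - 1544*w^6 + 936*w^5 + 732*w^4 + 1720*w^3 - 594*w^2 - 486*w - 729)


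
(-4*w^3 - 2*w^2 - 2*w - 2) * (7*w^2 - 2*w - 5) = -28*w^5 - 6*w^4 + 10*w^3 + 14*w + 10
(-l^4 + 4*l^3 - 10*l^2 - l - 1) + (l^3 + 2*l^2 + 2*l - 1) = -l^4 + 5*l^3 - 8*l^2 + l - 2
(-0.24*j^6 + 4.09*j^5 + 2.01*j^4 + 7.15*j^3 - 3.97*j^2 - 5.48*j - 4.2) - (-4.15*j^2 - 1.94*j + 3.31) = -0.24*j^6 + 4.09*j^5 + 2.01*j^4 + 7.15*j^3 + 0.18*j^2 - 3.54*j - 7.51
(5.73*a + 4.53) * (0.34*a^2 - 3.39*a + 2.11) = 1.9482*a^3 - 17.8845*a^2 - 3.2664*a + 9.5583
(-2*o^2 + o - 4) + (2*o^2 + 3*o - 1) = 4*o - 5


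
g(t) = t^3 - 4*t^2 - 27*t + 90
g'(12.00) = 309.00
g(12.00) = 918.00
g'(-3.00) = 24.00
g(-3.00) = 108.00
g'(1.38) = -32.33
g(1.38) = 47.75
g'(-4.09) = 55.90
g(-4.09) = 65.10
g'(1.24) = -32.31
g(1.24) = 52.28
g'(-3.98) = 52.36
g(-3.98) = 71.05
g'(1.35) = -32.33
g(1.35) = 48.72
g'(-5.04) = 89.52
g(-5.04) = -3.55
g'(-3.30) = 32.07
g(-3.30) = 99.60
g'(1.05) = -32.09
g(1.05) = 58.40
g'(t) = 3*t^2 - 8*t - 27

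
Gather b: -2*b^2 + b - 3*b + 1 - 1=-2*b^2 - 2*b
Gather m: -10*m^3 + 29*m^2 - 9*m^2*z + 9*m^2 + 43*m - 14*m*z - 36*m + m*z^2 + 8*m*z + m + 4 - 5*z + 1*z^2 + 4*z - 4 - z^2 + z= -10*m^3 + m^2*(38 - 9*z) + m*(z^2 - 6*z + 8)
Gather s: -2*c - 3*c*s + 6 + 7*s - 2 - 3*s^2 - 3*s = -2*c - 3*s^2 + s*(4 - 3*c) + 4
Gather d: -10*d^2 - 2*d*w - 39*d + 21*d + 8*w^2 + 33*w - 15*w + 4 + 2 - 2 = -10*d^2 + d*(-2*w - 18) + 8*w^2 + 18*w + 4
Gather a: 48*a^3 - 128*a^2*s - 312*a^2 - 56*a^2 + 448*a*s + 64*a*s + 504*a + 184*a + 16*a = 48*a^3 + a^2*(-128*s - 368) + a*(512*s + 704)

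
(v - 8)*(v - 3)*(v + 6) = v^3 - 5*v^2 - 42*v + 144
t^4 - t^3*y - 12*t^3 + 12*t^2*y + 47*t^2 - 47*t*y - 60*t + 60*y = (t - 5)*(t - 4)*(t - 3)*(t - y)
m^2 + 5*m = m*(m + 5)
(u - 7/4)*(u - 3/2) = u^2 - 13*u/4 + 21/8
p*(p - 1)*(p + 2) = p^3 + p^2 - 2*p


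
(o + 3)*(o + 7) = o^2 + 10*o + 21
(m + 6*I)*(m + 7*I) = m^2 + 13*I*m - 42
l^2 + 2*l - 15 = (l - 3)*(l + 5)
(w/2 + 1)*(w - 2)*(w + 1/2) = w^3/2 + w^2/4 - 2*w - 1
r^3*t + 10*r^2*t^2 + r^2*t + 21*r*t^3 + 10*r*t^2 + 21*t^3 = (r + 3*t)*(r + 7*t)*(r*t + t)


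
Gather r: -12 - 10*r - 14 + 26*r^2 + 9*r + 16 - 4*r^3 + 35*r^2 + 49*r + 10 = -4*r^3 + 61*r^2 + 48*r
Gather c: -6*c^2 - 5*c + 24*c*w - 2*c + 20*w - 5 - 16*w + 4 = -6*c^2 + c*(24*w - 7) + 4*w - 1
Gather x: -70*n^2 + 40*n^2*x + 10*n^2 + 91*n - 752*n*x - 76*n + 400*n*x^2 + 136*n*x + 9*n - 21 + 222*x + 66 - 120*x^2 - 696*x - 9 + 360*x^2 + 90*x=-60*n^2 + 24*n + x^2*(400*n + 240) + x*(40*n^2 - 616*n - 384) + 36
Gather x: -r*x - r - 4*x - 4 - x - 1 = -r + x*(-r - 5) - 5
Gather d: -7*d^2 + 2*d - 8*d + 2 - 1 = -7*d^2 - 6*d + 1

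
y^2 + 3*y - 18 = (y - 3)*(y + 6)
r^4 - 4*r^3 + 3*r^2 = r^2*(r - 3)*(r - 1)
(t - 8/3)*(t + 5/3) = t^2 - t - 40/9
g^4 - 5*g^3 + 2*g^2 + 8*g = g*(g - 4)*(g - 2)*(g + 1)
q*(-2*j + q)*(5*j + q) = -10*j^2*q + 3*j*q^2 + q^3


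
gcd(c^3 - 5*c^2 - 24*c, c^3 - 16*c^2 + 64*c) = c^2 - 8*c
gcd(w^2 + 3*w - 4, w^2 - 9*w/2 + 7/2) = w - 1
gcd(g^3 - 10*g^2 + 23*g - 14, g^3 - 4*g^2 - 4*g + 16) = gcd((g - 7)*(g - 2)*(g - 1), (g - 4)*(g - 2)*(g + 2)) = g - 2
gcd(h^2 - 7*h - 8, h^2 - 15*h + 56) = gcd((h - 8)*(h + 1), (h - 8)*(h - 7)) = h - 8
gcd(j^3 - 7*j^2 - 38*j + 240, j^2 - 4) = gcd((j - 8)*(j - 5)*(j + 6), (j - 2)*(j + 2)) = 1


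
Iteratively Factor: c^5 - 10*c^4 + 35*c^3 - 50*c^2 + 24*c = (c)*(c^4 - 10*c^3 + 35*c^2 - 50*c + 24) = c*(c - 1)*(c^3 - 9*c^2 + 26*c - 24) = c*(c - 2)*(c - 1)*(c^2 - 7*c + 12) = c*(c - 3)*(c - 2)*(c - 1)*(c - 4)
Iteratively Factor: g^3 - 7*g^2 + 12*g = (g)*(g^2 - 7*g + 12) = g*(g - 4)*(g - 3)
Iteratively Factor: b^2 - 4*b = (b)*(b - 4)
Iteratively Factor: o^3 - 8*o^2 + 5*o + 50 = (o + 2)*(o^2 - 10*o + 25) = (o - 5)*(o + 2)*(o - 5)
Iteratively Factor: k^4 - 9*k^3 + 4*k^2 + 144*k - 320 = (k - 4)*(k^3 - 5*k^2 - 16*k + 80) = (k - 4)*(k + 4)*(k^2 - 9*k + 20) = (k - 4)^2*(k + 4)*(k - 5)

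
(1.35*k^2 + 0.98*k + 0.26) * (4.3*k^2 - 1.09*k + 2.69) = 5.805*k^4 + 2.7425*k^3 + 3.6813*k^2 + 2.3528*k + 0.6994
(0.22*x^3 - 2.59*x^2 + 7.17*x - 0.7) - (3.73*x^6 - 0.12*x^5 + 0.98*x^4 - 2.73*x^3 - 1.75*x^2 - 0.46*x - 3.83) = -3.73*x^6 + 0.12*x^5 - 0.98*x^4 + 2.95*x^3 - 0.84*x^2 + 7.63*x + 3.13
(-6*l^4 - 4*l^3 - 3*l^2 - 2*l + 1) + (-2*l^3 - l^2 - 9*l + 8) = -6*l^4 - 6*l^3 - 4*l^2 - 11*l + 9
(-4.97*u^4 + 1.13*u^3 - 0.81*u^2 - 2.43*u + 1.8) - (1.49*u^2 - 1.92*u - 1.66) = -4.97*u^4 + 1.13*u^3 - 2.3*u^2 - 0.51*u + 3.46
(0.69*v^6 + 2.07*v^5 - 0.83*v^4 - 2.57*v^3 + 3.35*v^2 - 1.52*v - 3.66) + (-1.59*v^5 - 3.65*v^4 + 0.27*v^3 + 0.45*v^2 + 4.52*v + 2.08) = 0.69*v^6 + 0.48*v^5 - 4.48*v^4 - 2.3*v^3 + 3.8*v^2 + 3.0*v - 1.58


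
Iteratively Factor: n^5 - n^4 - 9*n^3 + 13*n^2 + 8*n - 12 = (n - 2)*(n^4 + n^3 - 7*n^2 - n + 6) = (n - 2)*(n - 1)*(n^3 + 2*n^2 - 5*n - 6) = (n - 2)^2*(n - 1)*(n^2 + 4*n + 3) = (n - 2)^2*(n - 1)*(n + 1)*(n + 3)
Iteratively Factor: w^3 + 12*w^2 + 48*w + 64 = (w + 4)*(w^2 + 8*w + 16) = (w + 4)^2*(w + 4)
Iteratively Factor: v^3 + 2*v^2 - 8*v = (v - 2)*(v^2 + 4*v) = (v - 2)*(v + 4)*(v)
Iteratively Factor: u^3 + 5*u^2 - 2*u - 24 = (u + 4)*(u^2 + u - 6) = (u - 2)*(u + 4)*(u + 3)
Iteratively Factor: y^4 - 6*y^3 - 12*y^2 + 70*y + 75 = (y + 1)*(y^3 - 7*y^2 - 5*y + 75) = (y - 5)*(y + 1)*(y^2 - 2*y - 15) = (y - 5)*(y + 1)*(y + 3)*(y - 5)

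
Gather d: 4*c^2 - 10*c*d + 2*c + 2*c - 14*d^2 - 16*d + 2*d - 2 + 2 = 4*c^2 + 4*c - 14*d^2 + d*(-10*c - 14)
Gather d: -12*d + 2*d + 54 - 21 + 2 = 35 - 10*d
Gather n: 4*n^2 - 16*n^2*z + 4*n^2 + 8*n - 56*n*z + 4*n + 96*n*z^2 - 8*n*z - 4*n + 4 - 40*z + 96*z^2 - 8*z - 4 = n^2*(8 - 16*z) + n*(96*z^2 - 64*z + 8) + 96*z^2 - 48*z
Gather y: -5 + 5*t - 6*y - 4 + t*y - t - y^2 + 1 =4*t - y^2 + y*(t - 6) - 8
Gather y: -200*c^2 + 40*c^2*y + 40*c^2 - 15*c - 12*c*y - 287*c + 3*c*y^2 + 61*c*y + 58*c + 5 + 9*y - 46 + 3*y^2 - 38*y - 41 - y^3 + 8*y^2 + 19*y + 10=-160*c^2 - 244*c - y^3 + y^2*(3*c + 11) + y*(40*c^2 + 49*c - 10) - 72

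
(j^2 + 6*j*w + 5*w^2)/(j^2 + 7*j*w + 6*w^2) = (j + 5*w)/(j + 6*w)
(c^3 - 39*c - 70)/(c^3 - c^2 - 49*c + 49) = (c^2 + 7*c + 10)/(c^2 + 6*c - 7)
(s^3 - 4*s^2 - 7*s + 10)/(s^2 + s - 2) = s - 5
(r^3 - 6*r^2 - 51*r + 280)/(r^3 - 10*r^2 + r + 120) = (r + 7)/(r + 3)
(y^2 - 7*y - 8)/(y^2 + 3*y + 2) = (y - 8)/(y + 2)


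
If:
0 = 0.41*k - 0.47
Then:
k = 1.15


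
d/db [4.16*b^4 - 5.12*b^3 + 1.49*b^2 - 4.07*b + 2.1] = 16.64*b^3 - 15.36*b^2 + 2.98*b - 4.07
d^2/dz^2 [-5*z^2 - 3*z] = -10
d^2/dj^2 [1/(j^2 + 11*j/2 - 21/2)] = 4*(-4*j^2 - 22*j + (4*j + 11)^2 + 42)/(2*j^2 + 11*j - 21)^3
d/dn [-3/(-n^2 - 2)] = -6*n/(n^2 + 2)^2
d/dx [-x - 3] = -1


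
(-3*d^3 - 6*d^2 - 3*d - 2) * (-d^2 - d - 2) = 3*d^5 + 9*d^4 + 15*d^3 + 17*d^2 + 8*d + 4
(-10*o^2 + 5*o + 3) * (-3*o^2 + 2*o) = 30*o^4 - 35*o^3 + o^2 + 6*o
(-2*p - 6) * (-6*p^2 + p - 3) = 12*p^3 + 34*p^2 + 18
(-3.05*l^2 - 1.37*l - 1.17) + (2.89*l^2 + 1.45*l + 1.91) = -0.16*l^2 + 0.0799999999999998*l + 0.74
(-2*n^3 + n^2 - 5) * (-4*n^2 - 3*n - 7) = 8*n^5 + 2*n^4 + 11*n^3 + 13*n^2 + 15*n + 35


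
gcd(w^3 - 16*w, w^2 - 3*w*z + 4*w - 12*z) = w + 4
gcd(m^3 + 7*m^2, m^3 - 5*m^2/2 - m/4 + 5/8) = 1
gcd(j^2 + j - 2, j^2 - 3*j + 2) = j - 1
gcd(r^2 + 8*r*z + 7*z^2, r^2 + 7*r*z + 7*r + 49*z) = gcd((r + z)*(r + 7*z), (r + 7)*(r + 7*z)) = r + 7*z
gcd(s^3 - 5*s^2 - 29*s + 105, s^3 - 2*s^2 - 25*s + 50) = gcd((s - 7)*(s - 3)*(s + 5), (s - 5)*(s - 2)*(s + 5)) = s + 5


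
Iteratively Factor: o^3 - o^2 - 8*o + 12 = (o + 3)*(o^2 - 4*o + 4) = (o - 2)*(o + 3)*(o - 2)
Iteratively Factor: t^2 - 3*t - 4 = (t + 1)*(t - 4)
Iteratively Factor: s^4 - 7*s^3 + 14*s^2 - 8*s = (s - 2)*(s^3 - 5*s^2 + 4*s) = s*(s - 2)*(s^2 - 5*s + 4) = s*(s - 2)*(s - 1)*(s - 4)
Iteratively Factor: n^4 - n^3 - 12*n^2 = (n)*(n^3 - n^2 - 12*n) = n*(n - 4)*(n^2 + 3*n) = n^2*(n - 4)*(n + 3)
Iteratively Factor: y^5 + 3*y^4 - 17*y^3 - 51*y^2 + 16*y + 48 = (y - 4)*(y^4 + 7*y^3 + 11*y^2 - 7*y - 12) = (y - 4)*(y + 3)*(y^3 + 4*y^2 - y - 4) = (y - 4)*(y + 3)*(y + 4)*(y^2 - 1) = (y - 4)*(y - 1)*(y + 3)*(y + 4)*(y + 1)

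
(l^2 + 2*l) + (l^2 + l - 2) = 2*l^2 + 3*l - 2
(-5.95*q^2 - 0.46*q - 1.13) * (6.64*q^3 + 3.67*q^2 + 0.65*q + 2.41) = -39.508*q^5 - 24.8909*q^4 - 13.0589*q^3 - 18.7856*q^2 - 1.8431*q - 2.7233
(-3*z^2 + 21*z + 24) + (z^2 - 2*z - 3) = -2*z^2 + 19*z + 21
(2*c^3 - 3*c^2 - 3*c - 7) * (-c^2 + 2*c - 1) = -2*c^5 + 7*c^4 - 5*c^3 + 4*c^2 - 11*c + 7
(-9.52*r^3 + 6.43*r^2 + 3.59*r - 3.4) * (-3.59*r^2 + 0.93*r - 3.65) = 34.1768*r^5 - 31.9373*r^4 + 27.8398*r^3 - 7.9248*r^2 - 16.2655*r + 12.41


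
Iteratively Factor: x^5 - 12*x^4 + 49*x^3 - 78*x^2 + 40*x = (x)*(x^4 - 12*x^3 + 49*x^2 - 78*x + 40) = x*(x - 5)*(x^3 - 7*x^2 + 14*x - 8) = x*(x - 5)*(x - 4)*(x^2 - 3*x + 2) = x*(x - 5)*(x - 4)*(x - 2)*(x - 1)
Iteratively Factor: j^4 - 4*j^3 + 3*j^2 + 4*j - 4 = (j + 1)*(j^3 - 5*j^2 + 8*j - 4) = (j - 2)*(j + 1)*(j^2 - 3*j + 2) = (j - 2)^2*(j + 1)*(j - 1)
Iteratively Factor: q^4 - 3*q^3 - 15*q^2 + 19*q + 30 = (q - 5)*(q^3 + 2*q^2 - 5*q - 6) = (q - 5)*(q + 3)*(q^2 - q - 2) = (q - 5)*(q - 2)*(q + 3)*(q + 1)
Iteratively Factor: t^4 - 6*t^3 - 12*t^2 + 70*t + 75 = (t - 5)*(t^3 - t^2 - 17*t - 15) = (t - 5)^2*(t^2 + 4*t + 3) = (t - 5)^2*(t + 1)*(t + 3)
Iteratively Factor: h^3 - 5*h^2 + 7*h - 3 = (h - 1)*(h^2 - 4*h + 3) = (h - 3)*(h - 1)*(h - 1)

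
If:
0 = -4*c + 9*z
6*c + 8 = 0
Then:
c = -4/3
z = -16/27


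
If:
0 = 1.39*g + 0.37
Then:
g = -0.27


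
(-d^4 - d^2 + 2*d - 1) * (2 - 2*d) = 2*d^5 - 2*d^4 + 2*d^3 - 6*d^2 + 6*d - 2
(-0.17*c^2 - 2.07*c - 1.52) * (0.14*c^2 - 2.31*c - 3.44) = -0.0238*c^4 + 0.1029*c^3 + 5.1537*c^2 + 10.632*c + 5.2288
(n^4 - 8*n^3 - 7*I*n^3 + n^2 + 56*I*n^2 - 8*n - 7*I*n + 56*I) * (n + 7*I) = n^5 - 8*n^4 + 50*n^3 - 400*n^2 + 49*n - 392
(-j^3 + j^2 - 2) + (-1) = -j^3 + j^2 - 3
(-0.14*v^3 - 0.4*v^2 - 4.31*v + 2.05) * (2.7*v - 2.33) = -0.378*v^4 - 0.7538*v^3 - 10.705*v^2 + 15.5773*v - 4.7765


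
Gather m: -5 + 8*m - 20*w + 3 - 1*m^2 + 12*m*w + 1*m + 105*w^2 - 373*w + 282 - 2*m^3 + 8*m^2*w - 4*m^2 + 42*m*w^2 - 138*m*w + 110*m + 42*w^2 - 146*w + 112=-2*m^3 + m^2*(8*w - 5) + m*(42*w^2 - 126*w + 119) + 147*w^2 - 539*w + 392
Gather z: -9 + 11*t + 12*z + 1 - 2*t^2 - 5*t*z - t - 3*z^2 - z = -2*t^2 + 10*t - 3*z^2 + z*(11 - 5*t) - 8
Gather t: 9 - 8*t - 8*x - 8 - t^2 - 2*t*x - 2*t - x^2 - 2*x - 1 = -t^2 + t*(-2*x - 10) - x^2 - 10*x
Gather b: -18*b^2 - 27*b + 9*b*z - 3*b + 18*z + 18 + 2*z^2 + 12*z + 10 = -18*b^2 + b*(9*z - 30) + 2*z^2 + 30*z + 28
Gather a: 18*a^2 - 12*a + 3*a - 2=18*a^2 - 9*a - 2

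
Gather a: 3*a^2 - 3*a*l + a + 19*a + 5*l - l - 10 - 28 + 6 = 3*a^2 + a*(20 - 3*l) + 4*l - 32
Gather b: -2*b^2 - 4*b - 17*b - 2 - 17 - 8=-2*b^2 - 21*b - 27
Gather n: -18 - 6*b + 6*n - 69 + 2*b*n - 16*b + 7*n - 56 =-22*b + n*(2*b + 13) - 143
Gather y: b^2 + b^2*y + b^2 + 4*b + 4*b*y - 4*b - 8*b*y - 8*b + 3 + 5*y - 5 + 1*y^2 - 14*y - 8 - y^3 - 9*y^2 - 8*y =2*b^2 - 8*b - y^3 - 8*y^2 + y*(b^2 - 4*b - 17) - 10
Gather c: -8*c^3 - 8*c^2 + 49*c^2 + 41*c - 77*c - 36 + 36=-8*c^3 + 41*c^2 - 36*c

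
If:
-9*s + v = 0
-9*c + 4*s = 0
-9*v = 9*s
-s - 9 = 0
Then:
No Solution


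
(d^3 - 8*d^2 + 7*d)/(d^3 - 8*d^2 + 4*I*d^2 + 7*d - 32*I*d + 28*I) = d/(d + 4*I)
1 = 1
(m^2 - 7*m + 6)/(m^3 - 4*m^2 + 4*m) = (m^2 - 7*m + 6)/(m*(m^2 - 4*m + 4))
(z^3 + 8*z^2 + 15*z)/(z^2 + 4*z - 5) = z*(z + 3)/(z - 1)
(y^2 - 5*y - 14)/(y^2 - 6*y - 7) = (y + 2)/(y + 1)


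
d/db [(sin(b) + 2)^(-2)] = -2*cos(b)/(sin(b) + 2)^3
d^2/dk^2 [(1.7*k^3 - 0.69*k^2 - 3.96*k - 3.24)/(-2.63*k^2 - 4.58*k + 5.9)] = (-1.4210854715202e-14*k^5 - 85.9183640000001*k^3 + 474.329316*k^2 + 247.784496*k + 498.529272)/(18.191447*k^6 + 95.038206*k^5 + 43.074666*k^4 - 330.335248*k^3 - 96.6313800000001*k^2 + 478.2894*k - 205.379)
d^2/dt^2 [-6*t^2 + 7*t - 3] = -12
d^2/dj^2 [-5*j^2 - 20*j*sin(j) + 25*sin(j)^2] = 20*j*sin(j) - 100*sin(j)^2 - 40*cos(j) + 40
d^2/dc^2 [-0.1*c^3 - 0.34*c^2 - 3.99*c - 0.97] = -0.6*c - 0.68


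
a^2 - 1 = (a - 1)*(a + 1)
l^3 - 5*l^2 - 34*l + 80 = (l - 8)*(l - 2)*(l + 5)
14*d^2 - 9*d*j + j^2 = (-7*d + j)*(-2*d + j)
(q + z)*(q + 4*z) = q^2 + 5*q*z + 4*z^2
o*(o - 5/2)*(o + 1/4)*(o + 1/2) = o^4 - 7*o^3/4 - 7*o^2/4 - 5*o/16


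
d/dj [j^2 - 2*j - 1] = 2*j - 2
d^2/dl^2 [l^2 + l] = 2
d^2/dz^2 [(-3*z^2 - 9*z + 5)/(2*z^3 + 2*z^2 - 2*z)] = (-3*z^6 - 27*z^5 - 6*z^4 + 19*z^3 - 15*z + 5)/(z^3*(z^6 + 3*z^5 - 5*z^3 + 3*z - 1))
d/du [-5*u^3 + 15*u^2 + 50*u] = -15*u^2 + 30*u + 50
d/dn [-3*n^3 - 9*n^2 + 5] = 9*n*(-n - 2)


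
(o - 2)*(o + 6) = o^2 + 4*o - 12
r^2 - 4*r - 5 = (r - 5)*(r + 1)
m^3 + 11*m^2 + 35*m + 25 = (m + 1)*(m + 5)^2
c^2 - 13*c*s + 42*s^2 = (c - 7*s)*(c - 6*s)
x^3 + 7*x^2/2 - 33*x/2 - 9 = (x - 3)*(x + 1/2)*(x + 6)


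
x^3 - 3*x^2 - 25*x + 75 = (x - 5)*(x - 3)*(x + 5)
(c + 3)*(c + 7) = c^2 + 10*c + 21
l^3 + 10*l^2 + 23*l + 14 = (l + 1)*(l + 2)*(l + 7)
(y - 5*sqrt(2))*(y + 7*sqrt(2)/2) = y^2 - 3*sqrt(2)*y/2 - 35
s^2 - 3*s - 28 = (s - 7)*(s + 4)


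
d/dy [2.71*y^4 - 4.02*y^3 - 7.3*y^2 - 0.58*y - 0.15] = 10.84*y^3 - 12.06*y^2 - 14.6*y - 0.58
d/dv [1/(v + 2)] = -1/(v + 2)^2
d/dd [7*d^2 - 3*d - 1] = 14*d - 3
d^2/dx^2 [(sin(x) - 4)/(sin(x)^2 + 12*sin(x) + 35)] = (-sin(x)^5 + 28*sin(x)^4 + 356*sin(x)^3 + 412*sin(x)^2 - 3403*sin(x) - 1712)/(sin(x)^2 + 12*sin(x) + 35)^3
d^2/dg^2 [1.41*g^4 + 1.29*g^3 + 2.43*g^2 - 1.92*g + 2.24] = 16.92*g^2 + 7.74*g + 4.86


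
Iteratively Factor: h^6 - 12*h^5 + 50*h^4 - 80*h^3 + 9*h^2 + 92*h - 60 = (h - 2)*(h^5 - 10*h^4 + 30*h^3 - 20*h^2 - 31*h + 30) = (h - 5)*(h - 2)*(h^4 - 5*h^3 + 5*h^2 + 5*h - 6) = (h - 5)*(h - 3)*(h - 2)*(h^3 - 2*h^2 - h + 2) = (h - 5)*(h - 3)*(h - 2)*(h - 1)*(h^2 - h - 2) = (h - 5)*(h - 3)*(h - 2)^2*(h - 1)*(h + 1)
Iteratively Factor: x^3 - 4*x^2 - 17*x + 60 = (x - 5)*(x^2 + x - 12) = (x - 5)*(x - 3)*(x + 4)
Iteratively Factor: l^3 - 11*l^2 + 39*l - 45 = (l - 5)*(l^2 - 6*l + 9) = (l - 5)*(l - 3)*(l - 3)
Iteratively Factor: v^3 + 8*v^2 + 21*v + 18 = (v + 2)*(v^2 + 6*v + 9) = (v + 2)*(v + 3)*(v + 3)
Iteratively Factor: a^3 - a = (a + 1)*(a^2 - a) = a*(a + 1)*(a - 1)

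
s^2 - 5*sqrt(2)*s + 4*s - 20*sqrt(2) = (s + 4)*(s - 5*sqrt(2))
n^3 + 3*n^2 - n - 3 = (n - 1)*(n + 1)*(n + 3)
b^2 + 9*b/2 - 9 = (b - 3/2)*(b + 6)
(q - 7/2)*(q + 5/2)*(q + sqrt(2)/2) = q^3 - q^2 + sqrt(2)*q^2/2 - 35*q/4 - sqrt(2)*q/2 - 35*sqrt(2)/8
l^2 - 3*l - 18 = (l - 6)*(l + 3)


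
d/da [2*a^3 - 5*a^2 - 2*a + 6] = 6*a^2 - 10*a - 2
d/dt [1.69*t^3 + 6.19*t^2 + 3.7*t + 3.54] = 5.07*t^2 + 12.38*t + 3.7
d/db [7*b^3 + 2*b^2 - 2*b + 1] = 21*b^2 + 4*b - 2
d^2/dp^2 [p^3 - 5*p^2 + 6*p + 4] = 6*p - 10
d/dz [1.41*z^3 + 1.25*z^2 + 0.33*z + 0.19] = 4.23*z^2 + 2.5*z + 0.33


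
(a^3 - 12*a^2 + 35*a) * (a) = a^4 - 12*a^3 + 35*a^2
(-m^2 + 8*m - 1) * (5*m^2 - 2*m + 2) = -5*m^4 + 42*m^3 - 23*m^2 + 18*m - 2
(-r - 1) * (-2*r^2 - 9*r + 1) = 2*r^3 + 11*r^2 + 8*r - 1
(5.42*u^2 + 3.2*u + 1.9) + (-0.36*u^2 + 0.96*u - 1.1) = 5.06*u^2 + 4.16*u + 0.8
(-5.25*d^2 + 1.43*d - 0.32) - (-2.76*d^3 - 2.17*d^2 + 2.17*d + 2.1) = 2.76*d^3 - 3.08*d^2 - 0.74*d - 2.42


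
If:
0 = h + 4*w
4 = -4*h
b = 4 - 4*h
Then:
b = 8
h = -1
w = 1/4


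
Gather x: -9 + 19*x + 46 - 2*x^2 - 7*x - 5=-2*x^2 + 12*x + 32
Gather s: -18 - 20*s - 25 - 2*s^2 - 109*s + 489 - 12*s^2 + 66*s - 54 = -14*s^2 - 63*s + 392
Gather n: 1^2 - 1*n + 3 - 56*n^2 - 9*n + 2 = -56*n^2 - 10*n + 6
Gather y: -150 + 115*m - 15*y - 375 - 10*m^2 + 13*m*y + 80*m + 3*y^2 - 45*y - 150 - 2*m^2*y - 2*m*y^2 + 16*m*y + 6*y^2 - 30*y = -10*m^2 + 195*m + y^2*(9 - 2*m) + y*(-2*m^2 + 29*m - 90) - 675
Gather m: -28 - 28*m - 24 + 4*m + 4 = -24*m - 48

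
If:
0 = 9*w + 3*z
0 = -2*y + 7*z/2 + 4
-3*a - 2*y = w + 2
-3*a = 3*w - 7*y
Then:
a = -422/591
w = 80/197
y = -26/197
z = -240/197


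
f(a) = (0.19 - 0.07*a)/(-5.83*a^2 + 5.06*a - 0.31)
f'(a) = (0.19 - 0.07*a)*(11.66*a - 5.06)/(-5.83*a^2 + 5.06*a - 0.31)^2 - 0.07/(-5.83*a^2 + 5.06*a - 0.31) = (-0.4081*a^2 + 2.2154*a - 0.9397)/(33.9889*a^4 - 58.9996*a^3 + 29.2182*a^2 - 3.1372*a + 0.0961)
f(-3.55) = -0.00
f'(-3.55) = -0.00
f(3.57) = 0.00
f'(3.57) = 0.00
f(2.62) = -0.00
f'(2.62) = 0.00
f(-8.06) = -0.00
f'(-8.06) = -0.00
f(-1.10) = -0.02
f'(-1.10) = -0.02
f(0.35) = 0.22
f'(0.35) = -0.38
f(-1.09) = -0.02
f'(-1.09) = -0.02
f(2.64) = -0.00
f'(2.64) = 0.00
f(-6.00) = -0.00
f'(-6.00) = -0.00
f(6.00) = 0.00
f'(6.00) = -0.00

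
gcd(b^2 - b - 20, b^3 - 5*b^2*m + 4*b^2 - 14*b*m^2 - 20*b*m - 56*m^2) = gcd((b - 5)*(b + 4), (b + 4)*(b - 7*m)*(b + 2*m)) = b + 4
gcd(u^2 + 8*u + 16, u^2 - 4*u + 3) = 1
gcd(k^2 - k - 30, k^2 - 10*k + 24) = k - 6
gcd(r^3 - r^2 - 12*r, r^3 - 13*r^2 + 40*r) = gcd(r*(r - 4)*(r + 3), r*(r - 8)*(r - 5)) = r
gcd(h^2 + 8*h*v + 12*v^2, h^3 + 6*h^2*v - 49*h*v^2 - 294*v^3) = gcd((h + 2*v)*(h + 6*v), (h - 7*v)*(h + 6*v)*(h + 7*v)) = h + 6*v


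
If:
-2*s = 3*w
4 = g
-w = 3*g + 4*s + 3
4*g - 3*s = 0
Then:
No Solution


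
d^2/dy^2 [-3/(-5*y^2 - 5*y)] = 6*(-y*(y + 1) + (2*y + 1)^2)/(5*y^3*(y + 1)^3)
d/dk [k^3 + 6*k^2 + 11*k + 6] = 3*k^2 + 12*k + 11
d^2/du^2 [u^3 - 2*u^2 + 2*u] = 6*u - 4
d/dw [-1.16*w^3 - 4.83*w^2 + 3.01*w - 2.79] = -3.48*w^2 - 9.66*w + 3.01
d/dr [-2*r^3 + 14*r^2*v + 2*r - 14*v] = -6*r^2 + 28*r*v + 2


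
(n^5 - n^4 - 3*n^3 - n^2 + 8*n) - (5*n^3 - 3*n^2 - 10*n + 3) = n^5 - n^4 - 8*n^3 + 2*n^2 + 18*n - 3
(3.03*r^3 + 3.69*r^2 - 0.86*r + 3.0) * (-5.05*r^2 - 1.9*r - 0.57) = -15.3015*r^5 - 24.3915*r^4 - 4.3951*r^3 - 15.6193*r^2 - 5.2098*r - 1.71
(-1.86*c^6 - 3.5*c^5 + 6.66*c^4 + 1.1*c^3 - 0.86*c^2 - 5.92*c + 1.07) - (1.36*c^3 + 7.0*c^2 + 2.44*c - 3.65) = -1.86*c^6 - 3.5*c^5 + 6.66*c^4 - 0.26*c^3 - 7.86*c^2 - 8.36*c + 4.72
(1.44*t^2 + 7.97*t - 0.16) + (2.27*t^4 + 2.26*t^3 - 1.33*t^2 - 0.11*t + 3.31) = 2.27*t^4 + 2.26*t^3 + 0.11*t^2 + 7.86*t + 3.15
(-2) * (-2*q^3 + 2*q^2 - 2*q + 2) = 4*q^3 - 4*q^2 + 4*q - 4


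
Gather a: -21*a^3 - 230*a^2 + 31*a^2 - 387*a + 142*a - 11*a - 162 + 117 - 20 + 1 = -21*a^3 - 199*a^2 - 256*a - 64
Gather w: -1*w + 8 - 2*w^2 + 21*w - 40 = -2*w^2 + 20*w - 32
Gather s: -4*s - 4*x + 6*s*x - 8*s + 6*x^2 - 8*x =s*(6*x - 12) + 6*x^2 - 12*x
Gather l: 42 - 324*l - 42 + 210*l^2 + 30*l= 210*l^2 - 294*l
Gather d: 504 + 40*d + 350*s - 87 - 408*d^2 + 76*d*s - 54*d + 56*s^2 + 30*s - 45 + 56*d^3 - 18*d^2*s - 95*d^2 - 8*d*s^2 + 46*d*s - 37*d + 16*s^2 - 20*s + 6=56*d^3 + d^2*(-18*s - 503) + d*(-8*s^2 + 122*s - 51) + 72*s^2 + 360*s + 378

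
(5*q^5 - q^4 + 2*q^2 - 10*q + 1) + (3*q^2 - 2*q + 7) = 5*q^5 - q^4 + 5*q^2 - 12*q + 8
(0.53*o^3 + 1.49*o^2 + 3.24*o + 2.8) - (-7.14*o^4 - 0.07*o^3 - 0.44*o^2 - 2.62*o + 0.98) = 7.14*o^4 + 0.6*o^3 + 1.93*o^2 + 5.86*o + 1.82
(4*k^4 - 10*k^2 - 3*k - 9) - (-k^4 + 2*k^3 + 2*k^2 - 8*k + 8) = 5*k^4 - 2*k^3 - 12*k^2 + 5*k - 17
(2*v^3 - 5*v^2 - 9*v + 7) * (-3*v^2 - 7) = -6*v^5 + 15*v^4 + 13*v^3 + 14*v^2 + 63*v - 49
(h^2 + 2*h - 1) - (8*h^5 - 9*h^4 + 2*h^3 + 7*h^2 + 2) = -8*h^5 + 9*h^4 - 2*h^3 - 6*h^2 + 2*h - 3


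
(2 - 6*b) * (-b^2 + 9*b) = 6*b^3 - 56*b^2 + 18*b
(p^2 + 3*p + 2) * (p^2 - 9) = p^4 + 3*p^3 - 7*p^2 - 27*p - 18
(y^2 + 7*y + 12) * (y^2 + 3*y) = y^4 + 10*y^3 + 33*y^2 + 36*y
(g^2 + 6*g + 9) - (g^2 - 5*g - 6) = 11*g + 15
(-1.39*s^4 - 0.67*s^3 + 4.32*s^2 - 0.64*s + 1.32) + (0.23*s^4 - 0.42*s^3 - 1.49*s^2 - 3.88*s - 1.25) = -1.16*s^4 - 1.09*s^3 + 2.83*s^2 - 4.52*s + 0.0700000000000001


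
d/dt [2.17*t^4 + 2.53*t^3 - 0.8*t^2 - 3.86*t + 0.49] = 8.68*t^3 + 7.59*t^2 - 1.6*t - 3.86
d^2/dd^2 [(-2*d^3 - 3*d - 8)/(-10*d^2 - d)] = 4*(151*d^3 + 1200*d^2 + 120*d + 4)/(d^3*(1000*d^3 + 300*d^2 + 30*d + 1))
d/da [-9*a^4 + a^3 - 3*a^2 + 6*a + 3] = -36*a^3 + 3*a^2 - 6*a + 6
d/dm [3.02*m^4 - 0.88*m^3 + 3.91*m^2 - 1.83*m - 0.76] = 12.08*m^3 - 2.64*m^2 + 7.82*m - 1.83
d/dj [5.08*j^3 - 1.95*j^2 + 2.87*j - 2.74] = 15.24*j^2 - 3.9*j + 2.87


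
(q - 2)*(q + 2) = q^2 - 4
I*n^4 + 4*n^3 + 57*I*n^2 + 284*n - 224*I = (n - 7*I)*(n - 4*I)*(n + 8*I)*(I*n + 1)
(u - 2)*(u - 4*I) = u^2 - 2*u - 4*I*u + 8*I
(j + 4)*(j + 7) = j^2 + 11*j + 28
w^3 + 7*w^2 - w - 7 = (w - 1)*(w + 1)*(w + 7)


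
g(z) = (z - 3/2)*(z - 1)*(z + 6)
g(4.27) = 93.02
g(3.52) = 48.46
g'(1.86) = 9.90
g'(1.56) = 4.72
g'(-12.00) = 334.50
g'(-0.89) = -17.35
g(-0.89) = 23.08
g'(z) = (z - 3/2)*(z - 1) + (z - 3/2)*(z + 6) + (z - 1)*(z + 6) = 3*z^2 + 7*z - 27/2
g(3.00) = 27.00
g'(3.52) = 48.31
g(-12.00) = -1053.00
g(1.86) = 2.43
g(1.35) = -0.39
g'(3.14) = 38.06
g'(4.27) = 71.09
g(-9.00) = -315.00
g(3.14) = 32.08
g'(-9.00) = 166.50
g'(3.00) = 34.50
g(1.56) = 0.25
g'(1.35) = 1.42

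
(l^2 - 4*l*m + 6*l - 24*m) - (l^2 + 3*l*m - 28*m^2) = -7*l*m + 6*l + 28*m^2 - 24*m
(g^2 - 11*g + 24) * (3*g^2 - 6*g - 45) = 3*g^4 - 39*g^3 + 93*g^2 + 351*g - 1080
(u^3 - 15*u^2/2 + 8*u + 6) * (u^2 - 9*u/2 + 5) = u^5 - 12*u^4 + 187*u^3/4 - 135*u^2/2 + 13*u + 30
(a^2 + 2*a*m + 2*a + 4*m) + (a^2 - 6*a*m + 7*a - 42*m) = 2*a^2 - 4*a*m + 9*a - 38*m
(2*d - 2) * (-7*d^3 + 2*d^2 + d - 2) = -14*d^4 + 18*d^3 - 2*d^2 - 6*d + 4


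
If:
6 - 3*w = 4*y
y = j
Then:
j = y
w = 2 - 4*y/3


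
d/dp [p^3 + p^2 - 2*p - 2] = 3*p^2 + 2*p - 2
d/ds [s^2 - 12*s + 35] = 2*s - 12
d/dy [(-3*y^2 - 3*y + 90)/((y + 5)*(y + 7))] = 3*(-11*y^2 - 130*y - 395)/(y^4 + 24*y^3 + 214*y^2 + 840*y + 1225)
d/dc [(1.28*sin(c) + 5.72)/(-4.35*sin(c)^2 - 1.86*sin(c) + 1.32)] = (5.568*sin(c)^2 + 49.764*sin(c) + 12.3288)*cos(c)/(18.9225*sin(c)^4 + 16.182*sin(c)^3 - 8.0244*sin(c)^2 - 4.9104*sin(c) + 1.7424)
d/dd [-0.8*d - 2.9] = -0.800000000000000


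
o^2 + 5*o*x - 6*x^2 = (o - x)*(o + 6*x)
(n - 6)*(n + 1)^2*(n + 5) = n^4 + n^3 - 31*n^2 - 61*n - 30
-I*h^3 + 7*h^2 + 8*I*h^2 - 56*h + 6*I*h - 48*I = (h - 8)*(h + 6*I)*(-I*h + 1)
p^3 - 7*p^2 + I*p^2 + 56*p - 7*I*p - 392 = (p - 7)*(p - 7*I)*(p + 8*I)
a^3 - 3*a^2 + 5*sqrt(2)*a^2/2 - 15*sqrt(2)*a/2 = a*(a - 3)*(a + 5*sqrt(2)/2)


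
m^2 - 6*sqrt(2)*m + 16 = (m - 4*sqrt(2))*(m - 2*sqrt(2))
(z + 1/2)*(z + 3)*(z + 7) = z^3 + 21*z^2/2 + 26*z + 21/2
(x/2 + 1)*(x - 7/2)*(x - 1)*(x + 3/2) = x^4/2 - x^3/2 - 37*x^2/8 - 5*x/8 + 21/4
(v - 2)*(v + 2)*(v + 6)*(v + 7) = v^4 + 13*v^3 + 38*v^2 - 52*v - 168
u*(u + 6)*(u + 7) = u^3 + 13*u^2 + 42*u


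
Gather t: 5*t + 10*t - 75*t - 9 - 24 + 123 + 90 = 180 - 60*t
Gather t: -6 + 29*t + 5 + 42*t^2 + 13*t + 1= 42*t^2 + 42*t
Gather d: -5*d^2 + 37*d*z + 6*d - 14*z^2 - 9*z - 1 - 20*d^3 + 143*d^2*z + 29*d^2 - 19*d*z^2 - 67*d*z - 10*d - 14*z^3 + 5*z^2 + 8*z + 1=-20*d^3 + d^2*(143*z + 24) + d*(-19*z^2 - 30*z - 4) - 14*z^3 - 9*z^2 - z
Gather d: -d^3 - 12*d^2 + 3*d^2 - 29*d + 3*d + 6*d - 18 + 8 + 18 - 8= -d^3 - 9*d^2 - 20*d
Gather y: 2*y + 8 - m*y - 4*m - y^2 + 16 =-4*m - y^2 + y*(2 - m) + 24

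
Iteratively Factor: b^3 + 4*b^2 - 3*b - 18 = (b + 3)*(b^2 + b - 6) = (b - 2)*(b + 3)*(b + 3)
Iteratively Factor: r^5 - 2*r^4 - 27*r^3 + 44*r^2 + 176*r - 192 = (r - 4)*(r^4 + 2*r^3 - 19*r^2 - 32*r + 48) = (r - 4)*(r + 4)*(r^3 - 2*r^2 - 11*r + 12) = (r - 4)^2*(r + 4)*(r^2 + 2*r - 3) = (r - 4)^2*(r - 1)*(r + 4)*(r + 3)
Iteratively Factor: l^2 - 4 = (l + 2)*(l - 2)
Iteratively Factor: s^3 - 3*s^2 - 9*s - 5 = (s + 1)*(s^2 - 4*s - 5) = (s + 1)^2*(s - 5)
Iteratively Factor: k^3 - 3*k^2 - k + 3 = (k - 1)*(k^2 - 2*k - 3) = (k - 3)*(k - 1)*(k + 1)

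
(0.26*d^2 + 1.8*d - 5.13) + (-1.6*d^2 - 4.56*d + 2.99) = -1.34*d^2 - 2.76*d - 2.14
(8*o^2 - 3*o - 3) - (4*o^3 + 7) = -4*o^3 + 8*o^2 - 3*o - 10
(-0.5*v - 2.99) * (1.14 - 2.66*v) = 1.33*v^2 + 7.3834*v - 3.4086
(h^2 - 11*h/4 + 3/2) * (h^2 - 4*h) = h^4 - 27*h^3/4 + 25*h^2/2 - 6*h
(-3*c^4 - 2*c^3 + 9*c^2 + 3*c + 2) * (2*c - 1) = -6*c^5 - c^4 + 20*c^3 - 3*c^2 + c - 2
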